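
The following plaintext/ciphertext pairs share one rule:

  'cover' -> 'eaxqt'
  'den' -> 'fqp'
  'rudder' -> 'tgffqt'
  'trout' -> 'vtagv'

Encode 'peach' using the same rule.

The shift depends on letter class: consonant c→e is +2, but vowel o→a is +12. Vowels shift forward by 12 and consonants shift forward by 2.
On peach: p(cons)+2=r, e(vowel)+12=q, a(vowel)+12=m, c(cons)+2=e, h(cons)+2=j.

rqmej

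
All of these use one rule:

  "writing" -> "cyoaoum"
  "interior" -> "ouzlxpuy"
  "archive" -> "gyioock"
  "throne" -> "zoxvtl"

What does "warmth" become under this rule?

chxtzo

Shifts by position in writing: pos 0: w→c (+6), pos 1: r→y (+7), pos 2: i→o (+6), pos 3: t→a (+7) — repeating every 2. The shifts repeat in a cycle of length 2: positions 0,1,… shift by +6, +7, then the pattern repeats.
Applying it to warmth: w+6=c, a+7=h, r+6=x, m+7=t, t+6=z, h+7=o.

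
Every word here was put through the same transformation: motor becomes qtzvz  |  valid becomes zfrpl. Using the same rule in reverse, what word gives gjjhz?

In motor: m→q is +4, o→t is +5, t→z is +6, o→v is +7 — the shift increases by 1 each position. Letter i (0-indexed) is shifted by i+4, so successive shifts are 4, 5, 6, ….
Decoding gjjhz: g−4=c, j−5=e, j−6=d, h−7=a, z−8=r.

cedar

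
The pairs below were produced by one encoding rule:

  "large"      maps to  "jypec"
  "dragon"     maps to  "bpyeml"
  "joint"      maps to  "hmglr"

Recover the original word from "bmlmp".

donor

Every letter moves 24 places later in the alphabet, wrapping around z→a.
Undoing it on bmlmp: b−24=d, m−24=o, l−24=n, m−24=o, p−24=r.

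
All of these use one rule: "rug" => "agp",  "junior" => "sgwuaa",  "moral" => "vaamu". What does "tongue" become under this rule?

cawpgq

The shift depends on letter class: consonant r→a is +9, but vowel u→g is +12. Two shifts are in play — +12 for a/e/i/o/u, +9 for every other letter.
Applying it to tongue: t(cons)+9=c, o(vowel)+12=a, n(cons)+9=w, g(cons)+9=p, u(vowel)+12=g, e(vowel)+12=q.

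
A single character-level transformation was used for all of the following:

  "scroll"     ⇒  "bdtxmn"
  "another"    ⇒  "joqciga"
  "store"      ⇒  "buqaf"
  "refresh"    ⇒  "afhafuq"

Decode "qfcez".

heavy

Shifts by position in scroll: pos 0: s→b (+9), pos 1: c→d (+1), pos 2: r→t (+2), pos 3: o→x (+9), pos 4: l→m (+1), pos 5: l→n (+2) — repeating every 3. A repeating key of period 3 is used — shifts +9, +1, +2 over and over.
Decoding qfcez: q−9=h, f−1=e, c−2=a, e−9=v, z−1=y.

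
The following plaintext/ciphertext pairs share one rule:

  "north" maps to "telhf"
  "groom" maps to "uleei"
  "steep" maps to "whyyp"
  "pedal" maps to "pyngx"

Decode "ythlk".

entry

n(13)→t(19) and o(14)→e(4) fit y≡11x+6 (mod 26); the inverse of 11 mod 26 is 19. Each letter's alphabet position (a=0..z=25) is mapped through 11·x+6 mod 26 — an affine cipher.
Reversing it on ythlk: y(24)→19·(24−6)≡4=e; t(19)→19·(19−6)≡13=n; h(7)→19·(7−6)≡19=t; l(11)→19·(11−6)≡17=r; k(10)→19·(10−6)≡24=y (all mod 26).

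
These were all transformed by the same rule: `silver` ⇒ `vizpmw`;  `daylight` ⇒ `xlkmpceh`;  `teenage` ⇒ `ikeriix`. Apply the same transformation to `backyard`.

hvecogef

Read the word backwards and shift each letter +4.
Applying it to backyard: reverse → draykcab; then shift: d+4=h, r+4=v, a+4=e, y+4=c, k+4=o, c+4=g, a+4=e, b+4=f.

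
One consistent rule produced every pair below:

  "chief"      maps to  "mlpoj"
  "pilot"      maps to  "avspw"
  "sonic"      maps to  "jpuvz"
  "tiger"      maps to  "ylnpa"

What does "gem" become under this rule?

tln

The output letters match the input read backwards, each shifted +7: chief reversed is feihc. The word is reversed, then every letter is shifted forward by 7.
On gem: reverse → meg; then shift: m+7=t, e+7=l, g+7=n.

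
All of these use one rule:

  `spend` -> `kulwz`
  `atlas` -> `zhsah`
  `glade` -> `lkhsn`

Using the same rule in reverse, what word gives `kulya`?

trend

The output letters match the input read backwards, each shifted +7: spend reversed is dneps. The word is reversed, then every letter is shifted forward by 7.
Decoding kulya: shift back: k−7=d, u−7=n, l−7=e, y−7=r, a−7=t → dnert; then reverse → trend.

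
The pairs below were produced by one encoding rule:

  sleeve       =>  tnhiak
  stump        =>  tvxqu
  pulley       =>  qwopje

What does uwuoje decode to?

In sleeve: s→t is +1, l→n is +2, e→h is +3, e→i is +4 — the shift increases by 1 each position. The shift increases by 1 at each position, starting from +1: 1, 2, 3, ….
Decoding uwuoje: u−1=t, w−2=u, u−3=r, o−4=k, j−5=e, e−6=y.

turkey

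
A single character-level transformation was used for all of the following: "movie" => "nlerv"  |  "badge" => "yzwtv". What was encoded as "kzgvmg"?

Each pair mirrors across the alphabet (m↔n, o↔l, v↔e): positions sum to 25. Letters are reflected about the middle of the alphabet (position → 25−position): Atbash.
Undoing it on kzgvmg: k↔p, z↔a, g↔t, v↔e, m↔n, g↔t.

patent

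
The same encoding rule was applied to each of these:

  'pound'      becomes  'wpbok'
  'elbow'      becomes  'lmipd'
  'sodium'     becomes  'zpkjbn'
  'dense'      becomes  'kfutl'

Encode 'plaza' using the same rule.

wmhah

A repeating key of period 2 is used — shifts +7, +1 over and over.
For plaza: p+7=w, l+1=m, a+7=h, z+1=a, a+7=h.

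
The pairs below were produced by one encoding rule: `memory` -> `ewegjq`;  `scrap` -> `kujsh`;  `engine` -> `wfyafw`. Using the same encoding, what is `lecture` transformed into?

Compare letters: m→e is +18, e→w is +18, m→e is +18 — a constant shift. Each letter is shifted forward by 18 in the alphabet (a Caesar shift of +18).
Applying it to lecture: l+18=d, e+18=w, c+18=u, t+18=l, u+18=m, r+18=j, e+18=w.

dwulmjw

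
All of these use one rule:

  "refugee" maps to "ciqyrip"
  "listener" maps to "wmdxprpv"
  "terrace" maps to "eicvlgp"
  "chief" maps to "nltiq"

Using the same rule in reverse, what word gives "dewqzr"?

salmon

A repeating key of period 2 is used — shifts +11, +4 over and over.
Undoing it on dewqzr: d−11=s, e−4=a, w−11=l, q−4=m, z−11=o, r−4=n.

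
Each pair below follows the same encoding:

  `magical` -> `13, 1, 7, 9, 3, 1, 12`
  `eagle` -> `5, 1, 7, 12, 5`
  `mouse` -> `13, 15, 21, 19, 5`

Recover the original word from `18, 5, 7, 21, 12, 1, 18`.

m is letter #13 and maps to 13: an offset of 0. Each letter is replaced by its alphabet position (a=1, b=2, …, z=26).
Decoding 18, 5, 7, 21, 12, 1, 18: 18=r, 5=e, 7=g, 21=u, 12=l, 1=a, 18=r.

regular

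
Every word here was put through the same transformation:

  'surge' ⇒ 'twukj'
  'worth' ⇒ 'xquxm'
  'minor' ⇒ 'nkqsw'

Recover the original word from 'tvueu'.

strap

In surge: s→t is +1, u→w is +2, r→u is +3, g→k is +4 — the shift increases by 1 each position. Letter i (0-indexed) is shifted by i+1, so successive shifts are 1, 2, 3, ….
Undoing it on tvueu: t−1=s, v−2=t, u−3=r, e−4=a, u−5=p.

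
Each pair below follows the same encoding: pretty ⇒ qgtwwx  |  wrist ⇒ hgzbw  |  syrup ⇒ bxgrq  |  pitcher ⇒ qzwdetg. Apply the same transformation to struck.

bwgrdp

p(15)→q(16) and r(17)→g(6) fit y≡21x+13 (mod 26); the inverse of 21 mod 26 is 5. Treating letters as 0–25, the rule is x ↦ 21x + 13 (mod 26).
For struck: s(18)→21·18+13≡1=b; t(19)→21·19+13≡22=w; r(17)→21·17+13≡6=g; u(20)→21·20+13≡17=r; c(2)→21·2+13≡3=d; k(10)→21·10+13≡15=p (all mod 26).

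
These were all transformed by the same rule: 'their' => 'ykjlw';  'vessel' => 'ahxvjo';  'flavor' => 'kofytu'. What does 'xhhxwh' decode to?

secure

It's a Vigenère-style cipher with numeric key [5,3]: position i shifts by key[i mod 2].
Reversing it on xhhxwh: x−5=s, h−3=e, h−5=c, x−3=u, w−5=r, h−3=e.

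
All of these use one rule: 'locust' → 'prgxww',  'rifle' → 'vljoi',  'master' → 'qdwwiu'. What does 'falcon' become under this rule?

Shifts by position in locust: pos 0: l→p (+4), pos 1: o→r (+3), pos 2: c→g (+4), pos 3: u→x (+3) — repeating every 2. The shifts repeat in a cycle of length 2: positions 0,1,… shift by +4, +3, then the pattern repeats.
Applying it to falcon: f+4=j, a+3=d, l+4=p, c+3=f, o+4=s, n+3=q.

jdpfsq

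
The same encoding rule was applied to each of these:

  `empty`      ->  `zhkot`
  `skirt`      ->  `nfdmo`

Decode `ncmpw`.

Each letter is shifted forward by 21 in the alphabet (a Caesar shift of +21).
Undoing it on ncmpw: n−21=s, c−21=h, m−21=r, p−21=u, w−21=b.

shrub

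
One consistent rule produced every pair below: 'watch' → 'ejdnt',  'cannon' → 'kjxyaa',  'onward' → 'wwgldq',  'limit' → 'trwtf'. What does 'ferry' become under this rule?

In watch: w→e is +8, a→j is +9, t→d is +10, c→n is +11 — the shift increases by 1 each position. Letter i (0-indexed) is shifted by i+8, so successive shifts are 8, 9, 10, ….
On ferry: f+8=n, e+9=n, r+10=b, r+11=c, y+12=k.

nnbck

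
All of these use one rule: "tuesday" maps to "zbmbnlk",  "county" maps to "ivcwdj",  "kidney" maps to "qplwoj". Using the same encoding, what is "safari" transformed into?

Letter i (0-indexed) is shifted by i+6, so successive shifts are 6, 7, 8, ….
Applying it to safari: s+6=y, a+7=h, f+8=n, a+9=j, r+10=b, i+11=t.

yhnjbt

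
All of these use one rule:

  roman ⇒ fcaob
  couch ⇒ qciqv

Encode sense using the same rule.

Compare letters: r→f is +14, o→c is +14, m→a is +14 — a constant shift. Each letter is shifted forward by 14 in the alphabet (a Caesar shift of +14).
On sense: s+14=g, e+14=s, n+14=b, s+14=g, e+14=s.

gsbgs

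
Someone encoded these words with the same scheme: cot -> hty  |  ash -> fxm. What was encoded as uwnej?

Compare letters: c→h is +5, o→t is +5, t→y is +5 — a constant shift. This is a Caesar cipher with shift 5.
Reversing it on uwnej: u−5=p, w−5=r, n−5=i, e−5=z, j−5=e.

prize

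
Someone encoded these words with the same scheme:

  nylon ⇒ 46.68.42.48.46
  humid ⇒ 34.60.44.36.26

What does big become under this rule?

22.36.32

n(#14)→46 and y(#25)→68: differences scale by 2, so n = 2·pos + 18. Each letter becomes 2×(its alphabet position, a=1..z=26) + 18.
Applying it to big: b=2→22, i=9→36, g=7→32.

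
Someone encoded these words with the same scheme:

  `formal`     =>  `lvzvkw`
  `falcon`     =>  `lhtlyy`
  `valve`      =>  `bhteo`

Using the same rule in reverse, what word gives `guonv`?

In formal: f→l is +6, o→v is +7, r→z is +8, m→v is +9 — the shift increases by 1 each position. Letter i (0-indexed) is shifted by i+6, so successive shifts are 6, 7, 8, ….
Undoing it on guonv: g−6=a, u−7=n, o−8=g, n−9=e, v−10=l.

angel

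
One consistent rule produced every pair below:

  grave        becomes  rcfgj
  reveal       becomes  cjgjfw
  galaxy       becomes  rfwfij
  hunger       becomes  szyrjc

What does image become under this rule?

The shift depends on letter class: consonant g→r is +11, but vowel a→f is +5. The rule splits by letter class: vowels +5, consonants +11.
On image: i(vowel)+5=n, m(cons)+11=x, a(vowel)+5=f, g(cons)+11=r, e(vowel)+5=j.

nxfrj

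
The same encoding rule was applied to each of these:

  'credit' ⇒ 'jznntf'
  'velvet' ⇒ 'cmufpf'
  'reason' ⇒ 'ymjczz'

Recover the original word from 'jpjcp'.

The shift increases by 1 at each position, starting from +7: 7, 8, 9, ….
Reversing it on jpjcp: j−7=c, p−8=h, j−9=a, c−10=s, p−11=e.

chase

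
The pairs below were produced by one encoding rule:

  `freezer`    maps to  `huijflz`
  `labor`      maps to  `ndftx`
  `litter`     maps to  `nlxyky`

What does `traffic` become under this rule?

In freezer: f→h is +2, r→u is +3, e→i is +4, e→j is +5 — the shift increases by 1 each position. The shift increases by 1 at each position, starting from +2: 2, 3, 4, ….
On traffic: t+2=v, r+3=u, a+4=e, f+5=k, f+6=l, i+7=p, c+8=k.

vueklpk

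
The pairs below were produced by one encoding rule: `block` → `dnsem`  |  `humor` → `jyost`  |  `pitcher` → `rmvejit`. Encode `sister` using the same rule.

umuvit

The shift depends on letter class: consonant b→d is +2, but vowel o→s is +4. Vowels shift forward by 4 and consonants shift forward by 2.
Applying it to sister: s(cons)+2=u, i(vowel)+4=m, s(cons)+2=u, t(cons)+2=v, e(vowel)+4=i, r(cons)+2=t.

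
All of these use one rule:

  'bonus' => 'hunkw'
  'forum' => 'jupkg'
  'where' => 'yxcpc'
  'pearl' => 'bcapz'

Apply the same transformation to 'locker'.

zuoscp

b(1)→h(7) and o(14)→u(20) fit y≡7x+0 (mod 26); the inverse of 7 mod 26 is 15. Treating letters as 0–25, the rule is x ↦ 7x + 0 (mod 26).
On locker: l(11)→7·11+0≡25=z; o(14)→7·14+0≡20=u; c(2)→7·2+0≡14=o; k(10)→7·10+0≡18=s; e(4)→7·4+0≡2=c; r(17)→7·17+0≡15=p (all mod 26).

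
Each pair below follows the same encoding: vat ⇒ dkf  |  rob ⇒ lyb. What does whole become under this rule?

Read the word backwards and shift each letter +10.
For whole: reverse → elohw; then shift: e+10=o, l+10=v, o+10=y, h+10=r, w+10=g.

ovyrg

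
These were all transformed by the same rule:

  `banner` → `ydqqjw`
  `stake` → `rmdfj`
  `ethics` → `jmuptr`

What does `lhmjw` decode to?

outer

b(1)→y(24) and a(0)→d(3) fit y≡21x+3 (mod 26); the inverse of 21 mod 26 is 5. Each letter's alphabet position (a=0..z=25) is mapped through 21·x+3 mod 26 — an affine cipher.
Undoing it on lhmjw: l(11)→5·(11−3)≡14=o; h(7)→5·(7−3)≡20=u; m(12)→5·(12−3)≡19=t; j(9)→5·(9−3)≡4=e; w(22)→5·(22−3)≡17=r (all mod 26).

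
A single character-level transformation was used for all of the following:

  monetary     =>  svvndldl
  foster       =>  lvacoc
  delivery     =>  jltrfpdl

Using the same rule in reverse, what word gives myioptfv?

graffiti

In monetary: m→s is +6, o→v is +7, n→v is +8, e→n is +9 — the shift increases by 1 each position. Letter i (0-indexed) is shifted by i+6, so successive shifts are 6, 7, 8, ….
Reversing it on myioptfv: m−6=g, y−7=r, i−8=a, o−9=f, p−10=f, t−11=i, f−12=t, v−13=i.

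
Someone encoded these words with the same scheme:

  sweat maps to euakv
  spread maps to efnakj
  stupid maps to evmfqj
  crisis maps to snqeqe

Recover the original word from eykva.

skate

Treating letters as 0–25, the rule is x ↦ 17x + 10 (mod 26).
Undoing it on eykva: e(4)→23·(4−10)≡18=s; y(24)→23·(24−10)≡10=k; k(10)→23·(10−10)≡0=a; v(21)→23·(21−10)≡19=t; a(0)→23·(0−10)≡4=e (all mod 26).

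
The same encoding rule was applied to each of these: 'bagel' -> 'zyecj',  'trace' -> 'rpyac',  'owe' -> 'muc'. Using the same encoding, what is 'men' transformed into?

kcl

Compare letters: b→z is +24, a→y is +24, g→e is +24 — a constant shift. Each letter is shifted forward by 24 in the alphabet (a Caesar shift of +24).
Applying it to men: m+24=k, e+24=c, n+24=l.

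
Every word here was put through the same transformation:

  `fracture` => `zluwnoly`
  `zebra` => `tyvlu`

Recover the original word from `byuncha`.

This is a Caesar cipher with shift 20.
Reversing it on byuncha: b−20=h, y−20=e, u−20=a, n−20=t, c−20=i, h−20=n, a−20=g.

heating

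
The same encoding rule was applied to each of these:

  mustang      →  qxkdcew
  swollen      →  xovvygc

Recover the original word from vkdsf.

Two steps: reverse the string, then apply a Caesar shift of +10.
Undoing it on vkdsf: shift back: v−10=l, k−10=a, d−10=t, s−10=i, f−10=v → lativ; then reverse → vital.

vital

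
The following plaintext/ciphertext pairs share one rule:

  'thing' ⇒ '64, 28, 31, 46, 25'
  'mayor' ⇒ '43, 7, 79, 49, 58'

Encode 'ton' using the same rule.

t(#20)→64 and h(#8)→28: differences scale by 3, so n = 3·pos + 4. Each letter becomes 3×(its alphabet position, a=1..z=26) + 4.
Applying it to ton: t=20→64, o=15→49, n=14→46.

64, 49, 46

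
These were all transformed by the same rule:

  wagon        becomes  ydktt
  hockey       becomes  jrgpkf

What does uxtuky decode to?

supper

Letter i (0-indexed) is shifted by i+2, so successive shifts are 2, 3, 4, ….
Undoing it on uxtuky: u−2=s, x−3=u, t−4=p, u−5=p, k−6=e, y−7=r.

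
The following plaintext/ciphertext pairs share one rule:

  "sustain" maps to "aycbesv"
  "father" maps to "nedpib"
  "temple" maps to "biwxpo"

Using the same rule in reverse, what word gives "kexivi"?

Shifts by position in sustain: pos 0: s→a (+8), pos 1: u→y (+4), pos 2: s→c (+10), pos 3: t→b (+8), pos 4: a→e (+4), pos 5: i→s (+10) — repeating every 3. A repeating key of period 3 is used — shifts +8, +4, +10 over and over.
Undoing it on kexivi: k−8=c, e−4=a, x−10=n, i−8=a, v−4=r, i−10=y.

canary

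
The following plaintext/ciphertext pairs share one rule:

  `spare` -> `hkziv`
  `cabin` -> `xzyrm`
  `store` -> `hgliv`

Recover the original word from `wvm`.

Each pair mirrors across the alphabet (s↔h, p↔k, a↔z): positions sum to 25. This is the alphabet-reversal cipher (Atbash): a becomes z, b becomes y, etc.
Decoding wvm: w↔d, v↔e, m↔n.

den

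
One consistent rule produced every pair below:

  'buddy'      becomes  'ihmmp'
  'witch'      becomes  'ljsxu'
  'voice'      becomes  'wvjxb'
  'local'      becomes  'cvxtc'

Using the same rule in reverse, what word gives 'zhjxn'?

quick

This is an affine cipher: with a=0,…,z=25, each position x becomes (15x+19) mod 26.
Decoding zhjxn: z(25)→7·(25−19)≡16=q; h(7)→7·(7−19)≡20=u; j(9)→7·(9−19)≡8=i; x(23)→7·(23−19)≡2=c; n(13)→7·(13−19)≡10=k (all mod 26).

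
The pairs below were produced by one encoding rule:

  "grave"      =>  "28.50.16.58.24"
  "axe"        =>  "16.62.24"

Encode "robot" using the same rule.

50.44.18.44.54

g(#7)→28 and r(#18)→50: differences scale by 2, so n = 2·pos + 14. The formula is n = 2×(alphabet index, a=1) + 14.
On robot: r=18→50, o=15→44, b=2→18, o=15→44, t=20→54.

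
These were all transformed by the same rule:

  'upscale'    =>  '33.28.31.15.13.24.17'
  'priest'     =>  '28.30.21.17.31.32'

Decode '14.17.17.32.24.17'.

u is letter #21 and maps to 33: an offset of 12. The number is (letter's place in the alphabet, a=1) + 12.
Undoing it on 14.17.17.32.24.17: 14→(14−12)÷1=2=b, 17→(17−12)÷1=5=e, 17→(17−12)÷1=5=e, 32→(32−12)÷1=20=t, 24→(24−12)÷1=12=l, 17→(17−12)÷1=5=e.

beetle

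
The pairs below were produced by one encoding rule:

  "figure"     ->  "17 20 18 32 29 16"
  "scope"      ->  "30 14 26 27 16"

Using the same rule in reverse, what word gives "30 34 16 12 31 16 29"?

sweater

The number is (letter's place in the alphabet, a=1) + 11.
Undoing it on 30 34 16 12 31 16 29: 30→(30−11)÷1=19=s, 34→(34−11)÷1=23=w, 16→(16−11)÷1=5=e, 12→(12−11)÷1=1=a, 31→(31−11)÷1=20=t, 16→(16−11)÷1=5=e, 29→(29−11)÷1=18=r.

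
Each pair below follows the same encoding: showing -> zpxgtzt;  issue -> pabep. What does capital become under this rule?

jiysemy

The shift increases by 1 at each position, starting from +7: 7, 8, 9, ….
Applying it to capital: c+7=j, a+8=i, p+9=y, i+10=s, t+11=e, a+12=m, l+13=y.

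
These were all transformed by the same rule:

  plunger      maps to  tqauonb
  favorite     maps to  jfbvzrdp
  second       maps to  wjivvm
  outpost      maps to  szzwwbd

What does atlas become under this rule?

Letter i (0-indexed) is shifted by i+4, so successive shifts are 4, 5, 6, ….
On atlas: a+4=e, t+5=y, l+6=r, a+7=h, s+8=a.

eyrha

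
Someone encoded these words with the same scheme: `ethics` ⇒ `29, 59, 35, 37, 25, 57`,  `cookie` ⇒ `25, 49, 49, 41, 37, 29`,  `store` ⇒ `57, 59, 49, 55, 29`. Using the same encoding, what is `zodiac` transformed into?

e(#5)→29 and t(#20)→59: differences scale by 2, so n = 2·pos + 19. With a=1..z=26, the number is 2·pos + 19.
For zodiac: z=26→71, o=15→49, d=4→27, i=9→37, a=1→21, c=3→25.

71, 49, 27, 37, 21, 25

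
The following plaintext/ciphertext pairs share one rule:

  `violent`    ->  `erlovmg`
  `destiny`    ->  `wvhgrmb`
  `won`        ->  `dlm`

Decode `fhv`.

use

Each pair mirrors across the alphabet (v↔e, i↔r, o↔l): positions sum to 25. Letters are reflected about the middle of the alphabet (position → 25−position): Atbash.
Reversing it on fhv: f↔u, h↔s, v↔e.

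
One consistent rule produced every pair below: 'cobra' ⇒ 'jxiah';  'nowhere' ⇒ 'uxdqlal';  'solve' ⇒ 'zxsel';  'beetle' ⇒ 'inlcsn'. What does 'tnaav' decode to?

A repeating key of period 2 is used — shifts +7, +9 over and over.
Undoing it on tnaav: t−7=m, n−9=e, a−7=t, a−9=r, v−7=o.

metro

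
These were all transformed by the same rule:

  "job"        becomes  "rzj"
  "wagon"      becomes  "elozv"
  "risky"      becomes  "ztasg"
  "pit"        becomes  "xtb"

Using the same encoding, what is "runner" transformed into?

The shift depends on letter class: consonant j→r is +8, but vowel o→z is +11. The rule splits by letter class: vowels +11, consonants +8.
Applying it to runner: r(cons)+8=z, u(vowel)+11=f, n(cons)+8=v, n(cons)+8=v, e(vowel)+11=p, r(cons)+8=z.

zfvvpz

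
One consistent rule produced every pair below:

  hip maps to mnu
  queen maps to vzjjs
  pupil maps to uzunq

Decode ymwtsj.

throne

Compare letters: h→m is +5, i→n is +5, p→u is +5 — a constant shift. Every letter moves 5 places later in the alphabet, wrapping around z→a.
Decoding ymwtsj: y−5=t, m−5=h, w−5=r, t−5=o, s−5=n, j−5=e.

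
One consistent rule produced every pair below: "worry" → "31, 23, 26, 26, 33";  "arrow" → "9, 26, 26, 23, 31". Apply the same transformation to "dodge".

w is letter #23 and maps to 31: an offset of 8. The number is (letter's place in the alphabet, a=1) + 8.
On dodge: d=4→12, o=15→23, d=4→12, g=7→15, e=5→13.

12, 23, 12, 15, 13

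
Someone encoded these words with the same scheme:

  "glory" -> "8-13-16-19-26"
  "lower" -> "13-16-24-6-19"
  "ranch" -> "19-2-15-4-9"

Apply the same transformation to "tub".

g is letter #7 and maps to 8: an offset of 1. The number is (letter's place in the alphabet, a=1) + 1.
On tub: t=20→21, u=21→22, b=2→3.

21-22-3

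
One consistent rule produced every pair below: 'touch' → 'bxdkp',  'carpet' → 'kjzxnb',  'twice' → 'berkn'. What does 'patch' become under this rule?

xjbkp

The rule splits by letter class: vowels +9, consonants +8.
For patch: p(cons)+8=x, a(vowel)+9=j, t(cons)+8=b, c(cons)+8=k, h(cons)+8=p.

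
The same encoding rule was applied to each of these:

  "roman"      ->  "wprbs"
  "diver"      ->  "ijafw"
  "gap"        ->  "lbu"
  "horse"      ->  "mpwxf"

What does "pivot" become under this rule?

ujapy

The shift depends on letter class: consonant r→w is +5, but vowel o→p is +1. Vowels shift forward by 1 and consonants shift forward by 5.
For pivot: p(cons)+5=u, i(vowel)+1=j, v(cons)+5=a, o(vowel)+1=p, t(cons)+5=y.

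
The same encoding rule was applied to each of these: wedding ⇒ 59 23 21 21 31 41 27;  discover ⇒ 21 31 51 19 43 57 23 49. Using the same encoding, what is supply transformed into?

With a=1..z=26, the number is 2·pos + 13.
For supply: s=19→51, u=21→55, p=16→45, p=16→45, l=12→37, y=25→63.

51 55 45 45 37 63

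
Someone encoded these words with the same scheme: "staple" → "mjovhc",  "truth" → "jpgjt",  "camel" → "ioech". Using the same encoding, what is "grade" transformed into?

wpofc

This is an affine cipher: with a=0,…,z=25, each position x becomes (23x+14) mod 26.
On grade: g(6)→23·6+14≡22=w; r(17)→23·17+14≡15=p; a(0)→23·0+14≡14=o; d(3)→23·3+14≡5=f; e(4)→23·4+14≡2=c (all mod 26).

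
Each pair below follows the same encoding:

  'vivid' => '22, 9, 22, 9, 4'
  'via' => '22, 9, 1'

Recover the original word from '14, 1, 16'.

nap

v is letter #22 and maps to 22: an offset of 0. Each letter is replaced by its alphabet position (a=1, b=2, …, z=26).
Undoing it on 14, 1, 16: 14=n, 1=a, 16=p.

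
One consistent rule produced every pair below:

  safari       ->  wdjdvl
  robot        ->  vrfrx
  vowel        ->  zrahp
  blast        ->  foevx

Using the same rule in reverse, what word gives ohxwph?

A repeating key of period 2 is used — shifts +4, +3 over and over.
Decoding ohxwph: o−4=k, h−3=e, x−4=t, w−3=t, p−4=l, h−3=e.

kettle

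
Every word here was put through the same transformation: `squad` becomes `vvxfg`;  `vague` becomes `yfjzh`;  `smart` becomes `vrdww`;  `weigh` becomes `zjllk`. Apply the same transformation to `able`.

dgoj

Shifts by position in squad: pos 0: s→v (+3), pos 1: q→v (+5), pos 2: u→x (+3), pos 3: a→f (+5) — repeating every 2. It's a Vigenère-style cipher with numeric key [3,5]: position i shifts by key[i mod 2].
For able: a+3=d, b+5=g, l+3=o, e+5=j.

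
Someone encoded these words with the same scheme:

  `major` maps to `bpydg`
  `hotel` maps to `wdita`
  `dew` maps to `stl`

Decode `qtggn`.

Compare letters: m→b is +15, a→p is +15, j→y is +15 — a constant shift. It's a constant shift of +15 (ROT15).
Decoding qtggn: q−15=b, t−15=e, g−15=r, g−15=r, n−15=y.

berry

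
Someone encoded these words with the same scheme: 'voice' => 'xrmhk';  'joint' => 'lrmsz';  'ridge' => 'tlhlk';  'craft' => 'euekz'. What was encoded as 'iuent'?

In voice: v→x is +2, o→r is +3, i→m is +4, c→h is +5 — the shift increases by 1 each position. The shift increases by 1 at each position, starting from +2: 2, 3, 4, ….
Undoing it on iuent: i−2=g, u−3=r, e−4=a, n−5=i, t−6=n.

grain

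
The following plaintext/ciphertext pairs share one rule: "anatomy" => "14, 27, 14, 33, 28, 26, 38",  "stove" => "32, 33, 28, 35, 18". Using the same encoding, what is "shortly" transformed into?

32, 21, 28, 31, 33, 25, 38

a is letter #1 and maps to 14: an offset of 13. Each letter is replaced by its alphabet position (a=1..z=26) + 13.
Applying it to shortly: s=19→32, h=8→21, o=15→28, r=18→31, t=20→33, l=12→25, y=25→38.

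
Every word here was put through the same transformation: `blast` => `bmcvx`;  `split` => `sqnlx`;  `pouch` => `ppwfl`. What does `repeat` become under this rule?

rfrhey

The shift increases by 1 at each position, starting from +0: 0, 1, 2, ….
Applying it to repeat: r+0=r, e+1=f, p+2=r, e+3=h, a+4=e, t+5=y.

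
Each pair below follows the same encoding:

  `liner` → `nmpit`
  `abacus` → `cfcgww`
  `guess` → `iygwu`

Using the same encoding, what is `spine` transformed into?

utkrg

It's a Vigenère-style cipher with numeric key [2,4]: position i shifts by key[i mod 2].
On spine: s+2=u, p+4=t, i+2=k, n+4=r, e+2=g.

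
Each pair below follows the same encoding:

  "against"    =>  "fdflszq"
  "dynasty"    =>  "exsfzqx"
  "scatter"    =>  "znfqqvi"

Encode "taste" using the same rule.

qfzqv

a(0)→f(5) and g(6)→d(3) fit y≡17x+5 (mod 26); the inverse of 17 mod 26 is 23. Each letter's alphabet position (a=0..z=25) is mapped through 17·x+5 mod 26 — an affine cipher.
For taste: t(19)→17·19+5≡16=q; a(0)→17·0+5≡5=f; s(18)→17·18+5≡25=z; t(19)→17·19+5≡16=q; e(4)→17·4+5≡21=v (all mod 26).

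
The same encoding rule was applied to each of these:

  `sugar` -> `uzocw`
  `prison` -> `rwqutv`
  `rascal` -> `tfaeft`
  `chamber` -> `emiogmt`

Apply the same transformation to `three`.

vmzgj

Shifts by position in sugar: pos 0: s→u (+2), pos 1: u→z (+5), pos 2: g→o (+8), pos 3: a→c (+2), pos 4: r→w (+5) — repeating every 3. It's a Vigenère-style cipher with numeric key [2,5,8]: position i shifts by key[i mod 3].
Applying it to three: t+2=v, h+5=m, r+8=z, e+2=g, e+5=j.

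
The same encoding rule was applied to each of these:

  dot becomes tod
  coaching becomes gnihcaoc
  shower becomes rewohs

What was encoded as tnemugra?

It's just the letters in reverse order.
Undoing it on tnemugra: then reverse → argument.

argument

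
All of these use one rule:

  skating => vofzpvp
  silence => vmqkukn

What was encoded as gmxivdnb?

In skating: s→v is +3, k→o is +4, a→f is +5, t→z is +6 — the shift increases by 1 each position. Each letter shifts forward by (position + 3), i.e. 3, 4, 5, … — the shift grows by one for each successive letter.
Decoding gmxivdnb: g−3=d, m−4=i, x−5=s, i−6=c, v−7=o, d−8=v, n−9=e, b−10=r.

discover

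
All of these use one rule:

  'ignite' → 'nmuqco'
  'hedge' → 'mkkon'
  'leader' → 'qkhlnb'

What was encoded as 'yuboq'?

In ignite: i→n is +5, g→m is +6, n→u is +7, i→q is +8 — the shift increases by 1 each position. Letter i (0-indexed) is shifted by i+5, so successive shifts are 5, 6, 7, ….
Undoing it on yuboq: y−5=t, u−6=o, b−7=u, o−8=g, q−9=h.

tough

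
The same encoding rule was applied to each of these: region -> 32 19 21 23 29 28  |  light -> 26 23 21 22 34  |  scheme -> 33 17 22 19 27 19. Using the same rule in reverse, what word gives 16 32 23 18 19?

Each letter is replaced by its alphabet position (a=1..z=26) + 14.
Decoding 16 32 23 18 19: 16→(16−14)÷1=2=b, 32→(32−14)÷1=18=r, 23→(23−14)÷1=9=i, 18→(18−14)÷1=4=d, 19→(19−14)÷1=5=e.

bride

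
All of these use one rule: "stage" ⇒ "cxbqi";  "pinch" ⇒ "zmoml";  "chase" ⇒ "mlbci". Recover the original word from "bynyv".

Shifts by position in stage: pos 0: s→c (+10), pos 1: t→x (+4), pos 2: a→b (+1), pos 3: g→q (+10), pos 4: e→i (+4) — repeating every 3. A repeating key of period 3 is used — shifts +10, +4, +1 over and over.
Undoing it on bynyv: b−10=r, y−4=u, n−1=m, y−10=o, v−4=r.

rumor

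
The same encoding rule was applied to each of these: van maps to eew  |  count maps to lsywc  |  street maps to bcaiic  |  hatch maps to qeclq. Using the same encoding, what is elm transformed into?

The shift depends on letter class: consonant v→e is +9, but vowel a→e is +4. Vowels shift forward by 4 and consonants shift forward by 9.
For elm: e(vowel)+4=i, l(cons)+9=u, m(cons)+9=v.

iuv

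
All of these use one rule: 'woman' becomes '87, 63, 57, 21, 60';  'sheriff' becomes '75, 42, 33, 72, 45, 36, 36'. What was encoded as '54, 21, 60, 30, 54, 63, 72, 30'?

w(#23)→87 and o(#15)→63: differences scale by 3, so n = 3·pos + 18. The formula is n = 3×(alphabet index, a=1) + 18.
Undoing it on 54, 21, 60, 30, 54, 63, 72, 30: 54→(54−18)÷3=12=l, 21→(21−18)÷3=1=a, 60→(60−18)÷3=14=n, 30→(30−18)÷3=4=d, 54→(54−18)÷3=12=l, 63→(63−18)÷3=15=o, 72→(72−18)÷3=18=r, 30→(30−18)÷3=4=d.

landlord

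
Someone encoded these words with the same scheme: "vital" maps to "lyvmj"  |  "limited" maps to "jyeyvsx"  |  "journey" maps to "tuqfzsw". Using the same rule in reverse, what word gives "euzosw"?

monkey

This is an affine cipher: with a=0,…,z=25, each position x becomes (21x+12) mod 26.
Reversing it on euzosw: e(4)→5·(4−12)≡12=m; u(20)→5·(20−12)≡14=o; z(25)→5·(25−12)≡13=n; o(14)→5·(14−12)≡10=k; s(18)→5·(18−12)≡4=e; w(22)→5·(22−12)≡24=y (all mod 26).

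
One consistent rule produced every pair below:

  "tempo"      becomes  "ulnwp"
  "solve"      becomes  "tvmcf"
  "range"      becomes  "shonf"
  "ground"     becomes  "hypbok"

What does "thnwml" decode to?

sample

Shifts by position in tempo: pos 0: t→u (+1), pos 1: e→l (+7), pos 2: m→n (+1), pos 3: p→w (+7) — repeating every 2. It's a Vigenère-style cipher with numeric key [1,7]: position i shifts by key[i mod 2].
Decoding thnwml: t−1=s, h−7=a, n−1=m, w−7=p, m−1=l, l−7=e.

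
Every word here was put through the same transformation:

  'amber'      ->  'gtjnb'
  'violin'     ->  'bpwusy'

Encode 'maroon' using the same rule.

In amber: a→g is +6, m→t is +7, b→j is +8, e→n is +9 — the shift increases by 1 each position. The shift increases by 1 at each position, starting from +6: 6, 7, 8, ….
For maroon: m+6=s, a+7=h, r+8=z, o+9=x, o+10=y, n+11=y.

shzxyy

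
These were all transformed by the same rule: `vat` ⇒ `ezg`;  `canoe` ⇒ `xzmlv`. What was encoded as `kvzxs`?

peach

Each pair mirrors across the alphabet (v↔e, a↔z, t↔g): positions sum to 25. This is the alphabet-reversal cipher (Atbash): a becomes z, b becomes y, etc.
Decoding kvzxs: k↔p, v↔e, z↔a, x↔c, s↔h.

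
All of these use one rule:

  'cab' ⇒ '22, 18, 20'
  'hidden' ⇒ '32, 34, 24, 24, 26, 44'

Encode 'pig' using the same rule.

With a=1..z=26, the number is 2·pos + 16.
For pig: p=16→48, i=9→34, g=7→30.

48, 34, 30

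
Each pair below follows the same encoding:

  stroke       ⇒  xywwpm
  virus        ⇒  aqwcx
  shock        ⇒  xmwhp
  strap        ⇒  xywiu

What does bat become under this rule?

The shift depends on letter class: consonant s→x is +5, but vowel o→w is +8. The rule splits by letter class: vowels +8, consonants +5.
For bat: b(cons)+5=g, a(vowel)+8=i, t(cons)+5=y.

giy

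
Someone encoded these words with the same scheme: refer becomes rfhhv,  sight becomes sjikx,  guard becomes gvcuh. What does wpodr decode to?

woman

In refer: r→r is +0, e→f is +1, f→h is +2, e→h is +3 — the shift increases by 1 each position. The shift increases by 1 at each position, starting from +0: 0, 1, 2, ….
Undoing it on wpodr: w−0=w, p−1=o, o−2=m, d−3=a, r−4=n.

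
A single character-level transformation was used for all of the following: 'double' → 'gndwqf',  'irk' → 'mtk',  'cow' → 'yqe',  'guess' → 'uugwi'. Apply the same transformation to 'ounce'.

gepwq

The output letters match the input read backwards, each shifted +2: double reversed is elbuod. The word is reversed, then every letter is shifted forward by 2.
Applying it to ounce: reverse → ecnuo; then shift: e+2=g, c+2=e, n+2=p, u+2=w, o+2=q.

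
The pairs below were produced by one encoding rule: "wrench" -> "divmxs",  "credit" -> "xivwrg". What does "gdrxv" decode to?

twice

Each pair mirrors across the alphabet (w↔d, r↔i, e↔v): positions sum to 25. Letters are reflected about the middle of the alphabet (position → 25−position): Atbash.
Decoding gdrxv: g↔t, d↔w, r↔i, x↔c, v↔e.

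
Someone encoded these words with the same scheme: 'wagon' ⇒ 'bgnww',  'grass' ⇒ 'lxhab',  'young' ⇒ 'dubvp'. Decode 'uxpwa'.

Each letter shifts forward by (position + 5), i.e. 5, 6, 7, … — the shift grows by one for each successive letter.
Decoding uxpwa: u−5=p, x−6=r, p−7=i, w−8=o, a−9=r.

prior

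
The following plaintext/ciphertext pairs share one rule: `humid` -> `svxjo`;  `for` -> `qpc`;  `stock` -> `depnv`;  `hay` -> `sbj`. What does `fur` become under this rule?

The shift depends on letter class: consonant h→s is +11, but vowel u→v is +1. Two shifts are in play — +1 for a/e/i/o/u, +11 for every other letter.
For fur: f(cons)+11=q, u(vowel)+1=v, r(cons)+11=c.

qvc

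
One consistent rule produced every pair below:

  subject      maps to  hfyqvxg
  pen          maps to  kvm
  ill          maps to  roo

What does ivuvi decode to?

Each pair mirrors across the alphabet (s↔h, u↔f, b↔y): positions sum to 25. Letters are reflected about the middle of the alphabet (position → 25−position): Atbash.
Reversing it on ivuvi: i↔r, v↔e, u↔f, v↔e, i↔r.

refer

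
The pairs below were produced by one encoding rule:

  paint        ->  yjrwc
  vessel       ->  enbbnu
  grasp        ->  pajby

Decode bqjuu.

shall

It's a constant shift of +9 (ROT9).
Decoding bqjuu: b−9=s, q−9=h, j−9=a, u−9=l, u−9=l.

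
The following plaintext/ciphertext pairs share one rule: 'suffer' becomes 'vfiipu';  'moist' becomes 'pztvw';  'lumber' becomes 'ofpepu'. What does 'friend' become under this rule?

iutpqg

The shift depends on letter class: consonant s→v is +3, but vowel u→f is +11. The rule splits by letter class: vowels +11, consonants +3.
On friend: f(cons)+3=i, r(cons)+3=u, i(vowel)+11=t, e(vowel)+11=p, n(cons)+3=q, d(cons)+3=g.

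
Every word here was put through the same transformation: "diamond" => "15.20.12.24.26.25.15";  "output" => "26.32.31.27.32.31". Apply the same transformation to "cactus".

14.12.14.31.32.30

Each letter is replaced by its alphabet position (a=1..z=26) + 11.
Applying it to cactus: c=3→14, a=1→12, c=3→14, t=20→31, u=21→32, s=19→30.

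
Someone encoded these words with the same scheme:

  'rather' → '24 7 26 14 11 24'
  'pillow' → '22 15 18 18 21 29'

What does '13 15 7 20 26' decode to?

r is letter #18 and maps to 24: an offset of 6. Letters become their 1-based position plus 6 (so a→7, b→8, …).
Decoding 13 15 7 20 26: 13→(13−6)÷1=7=g, 15→(15−6)÷1=9=i, 7→(7−6)÷1=1=a, 20→(20−6)÷1=14=n, 26→(26−6)÷1=20=t.

giant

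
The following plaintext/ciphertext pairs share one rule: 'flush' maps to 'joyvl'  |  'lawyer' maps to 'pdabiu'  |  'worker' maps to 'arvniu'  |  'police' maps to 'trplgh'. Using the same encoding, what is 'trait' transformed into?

Shifts by position in flush: pos 0: f→j (+4), pos 1: l→o (+3), pos 2: u→y (+4), pos 3: s→v (+3) — repeating every 2. The shifts repeat in a cycle of length 2: positions 0,1,… shift by +4, +3, then the pattern repeats.
On trait: t+4=x, r+3=u, a+4=e, i+3=l, t+4=x.

xuelx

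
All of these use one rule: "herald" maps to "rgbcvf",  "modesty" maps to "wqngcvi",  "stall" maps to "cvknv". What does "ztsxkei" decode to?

privacy

Shifts by position in herald: pos 0: h→r (+10), pos 1: e→g (+2), pos 2: r→b (+10), pos 3: a→c (+2) — repeating every 2. A repeating key of period 2 is used — shifts +10, +2 over and over.
Decoding ztsxkei: z−10=p, t−2=r, s−10=i, x−2=v, k−10=a, e−2=c, i−10=y.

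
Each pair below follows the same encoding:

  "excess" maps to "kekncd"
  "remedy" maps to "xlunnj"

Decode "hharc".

In excess: e→k is +6, x→e is +7, c→k is +8, e→n is +9 — the shift increases by 1 each position. Each letter shifts forward by (position + 6), i.e. 6, 7, 8, … — the shift grows by one for each successive letter.
Decoding hharc: h−6=b, h−7=a, a−8=s, r−9=i, c−10=s.

basis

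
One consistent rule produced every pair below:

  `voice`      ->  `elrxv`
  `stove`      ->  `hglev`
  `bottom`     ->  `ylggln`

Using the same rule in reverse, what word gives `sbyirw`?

hybrid

Each pair mirrors across the alphabet (v↔e, o↔l, i↔r): positions sum to 25. Each letter is replaced by its mirror in the alphabet: a↔z, b↔y, c↔x, and so on (the Atbash cipher).
Undoing it on sbyirw: s↔h, b↔y, y↔b, i↔r, r↔i, w↔d.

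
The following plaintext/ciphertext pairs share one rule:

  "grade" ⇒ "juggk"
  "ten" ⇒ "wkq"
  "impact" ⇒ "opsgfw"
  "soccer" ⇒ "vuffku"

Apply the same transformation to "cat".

The shift depends on letter class: consonant g→j is +3, but vowel a→g is +6. Two shifts are in play — +6 for a/e/i/o/u, +3 for every other letter.
Applying it to cat: c(cons)+3=f, a(vowel)+6=g, t(cons)+3=w.

fgw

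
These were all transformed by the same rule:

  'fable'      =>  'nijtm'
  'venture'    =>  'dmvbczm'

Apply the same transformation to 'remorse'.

zmuwzam

Compare letters: f→n is +8, a→i is +8, b→j is +8 — a constant shift. This is a Caesar cipher with shift 8.
Applying it to remorse: r+8=z, e+8=m, m+8=u, o+8=w, r+8=z, s+8=a, e+8=m.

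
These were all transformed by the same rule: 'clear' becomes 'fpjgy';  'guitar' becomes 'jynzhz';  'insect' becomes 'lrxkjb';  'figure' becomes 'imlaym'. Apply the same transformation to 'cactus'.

In clear: c→f is +3, l→p is +4, e→j is +5, a→g is +6 — the shift increases by 1 each position. Each letter shifts forward by (position + 3), i.e. 3, 4, 5, … — the shift grows by one for each successive letter.
Applying it to cactus: c+3=f, a+4=e, c+5=h, t+6=z, u+7=b, s+8=a.

fehzba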